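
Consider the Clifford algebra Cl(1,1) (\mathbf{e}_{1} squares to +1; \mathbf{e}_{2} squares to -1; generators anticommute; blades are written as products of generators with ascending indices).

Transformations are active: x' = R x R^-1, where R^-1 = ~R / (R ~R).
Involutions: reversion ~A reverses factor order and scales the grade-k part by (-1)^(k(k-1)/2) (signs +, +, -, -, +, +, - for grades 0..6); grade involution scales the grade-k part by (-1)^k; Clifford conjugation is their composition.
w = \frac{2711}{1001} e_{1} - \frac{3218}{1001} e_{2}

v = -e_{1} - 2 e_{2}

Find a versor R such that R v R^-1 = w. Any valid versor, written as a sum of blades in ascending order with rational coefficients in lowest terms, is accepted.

Construction: equal norms (both -3) license R = v + w = \frac{1710}{1001} e_{1} - \frac{5220}{1001} e_{2} — nothing changes along that direction, while (v - w)/2 changes sign, so v maps onto w.
Answer: \frac{1710}{1001} e_{1} - \frac{5220}{1001} e_{2}


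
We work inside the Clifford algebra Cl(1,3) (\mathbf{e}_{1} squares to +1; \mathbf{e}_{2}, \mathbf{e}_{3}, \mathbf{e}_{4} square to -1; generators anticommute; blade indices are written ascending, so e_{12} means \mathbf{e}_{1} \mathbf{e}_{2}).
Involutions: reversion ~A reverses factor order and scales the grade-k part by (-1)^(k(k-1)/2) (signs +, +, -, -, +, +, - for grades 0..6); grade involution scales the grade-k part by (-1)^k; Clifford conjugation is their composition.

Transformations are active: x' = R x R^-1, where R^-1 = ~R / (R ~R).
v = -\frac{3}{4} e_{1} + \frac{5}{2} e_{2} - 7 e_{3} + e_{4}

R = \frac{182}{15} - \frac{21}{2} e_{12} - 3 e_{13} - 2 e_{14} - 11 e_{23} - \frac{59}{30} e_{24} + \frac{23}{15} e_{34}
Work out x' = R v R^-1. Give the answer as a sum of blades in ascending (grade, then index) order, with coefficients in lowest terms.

~R = \frac{182}{15} + \frac{21}{2} e_{12} + 3 e_{13} + 2 e_{14} + 11 e_{23} + \frac{59}{30} e_{24} - \frac{23}{15} e_{34}, and R ~R = \frac{11339}{75}, so R^-1 = ~R / (\frac{11339}{75}).
R v = -\frac{37}{20} e_{1} - \frac{2103}{40} e_{2} - \frac{6973}{60} e_{3} - \frac{301}{60} e_{4} + \frac{357}{4} e_{123} - \frac{161}{40} e_{124} - \frac{363}{20} e_{134} - \frac{314}{15} e_{234}
Answer: -\frac{40031}{3128} e_{1} - \frac{17359}{1173} e_{2} + \frac{3185}{4692} e_{3} - \frac{361}{9384} e_{4}


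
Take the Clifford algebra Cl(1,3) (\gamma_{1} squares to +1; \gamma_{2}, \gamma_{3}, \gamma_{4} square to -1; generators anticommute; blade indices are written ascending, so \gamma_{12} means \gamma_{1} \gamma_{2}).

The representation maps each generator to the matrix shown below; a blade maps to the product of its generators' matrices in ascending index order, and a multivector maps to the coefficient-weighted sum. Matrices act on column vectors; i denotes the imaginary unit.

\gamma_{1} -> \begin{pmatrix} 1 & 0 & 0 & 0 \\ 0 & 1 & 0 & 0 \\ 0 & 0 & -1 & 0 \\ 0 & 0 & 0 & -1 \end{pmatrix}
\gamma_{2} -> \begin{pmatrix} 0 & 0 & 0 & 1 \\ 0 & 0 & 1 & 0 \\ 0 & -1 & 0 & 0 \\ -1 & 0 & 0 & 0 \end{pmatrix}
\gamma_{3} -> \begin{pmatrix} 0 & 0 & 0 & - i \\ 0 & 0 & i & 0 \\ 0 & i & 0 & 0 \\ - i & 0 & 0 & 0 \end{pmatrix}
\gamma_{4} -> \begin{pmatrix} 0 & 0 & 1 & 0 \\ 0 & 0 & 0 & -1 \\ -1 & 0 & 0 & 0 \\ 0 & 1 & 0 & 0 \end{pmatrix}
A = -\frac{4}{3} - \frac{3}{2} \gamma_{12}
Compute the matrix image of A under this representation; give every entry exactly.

Bivector images (products of the table entries): rho(\gamma_{12}) = rho(\gamma_{1})rho(\gamma_{2}) = \begin{pmatrix} 0 & 0 & 0 & 1 \\ 0 & 0 & 1 & 0 \\ 0 & 1 & 0 & 0 \\ 1 & 0 & 0 & 0 \end{pmatrix}.
M = (-\frac{4}{3})*1 + (-\frac{3}{2})*rho(\gamma_{12}), summed entrywise (1 is the identity matrix):
Answer: \begin{pmatrix} - \frac{4}{3} & 0 & 0 & - \frac{3}{2} \\ 0 & - \frac{4}{3} & - \frac{3}{2} & 0 \\ 0 & - \frac{3}{2} & - \frac{4}{3} & 0 \\ - \frac{3}{2} & 0 & 0 & - \frac{4}{3} \end{pmatrix}


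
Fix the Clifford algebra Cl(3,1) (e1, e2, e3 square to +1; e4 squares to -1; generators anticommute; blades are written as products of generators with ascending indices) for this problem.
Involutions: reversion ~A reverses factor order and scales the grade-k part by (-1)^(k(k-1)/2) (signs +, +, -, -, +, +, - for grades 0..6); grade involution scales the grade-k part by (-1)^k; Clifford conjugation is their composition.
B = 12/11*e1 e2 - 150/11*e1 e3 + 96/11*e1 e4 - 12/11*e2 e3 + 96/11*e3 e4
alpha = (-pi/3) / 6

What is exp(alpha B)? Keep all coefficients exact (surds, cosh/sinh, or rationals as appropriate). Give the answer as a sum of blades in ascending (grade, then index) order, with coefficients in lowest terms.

B^2 term by term: the squares give (12/11)^2*(e1 e2)^2 + (-150/11)^2*(e1 e3)^2 + (96/11)^2*(e1 e4)^2 + (-12/11)^2*(e2 e3)^2 + (96/11)^2*(e3 e4)^2 = 144/121*(-1) + 22500/121*(-1) + 9216/121*(+1) + 144/121*(-1) + 9216/121*(+1) = -36 (each basis 2-blade squares to minus the product of its generators' squares); cross terms between blades sharing an index anticommute and cancel; the commuting (index-disjoint) pairs give grade-4 terms 2*c*c'*(blade product), which cancel blade by blade — e1 e2 e3 e4: 2304/121 - 2304/121 = 0 — confirming B is simple. So B^2 = -36.
B^2 = -36 — a negative square means the series sums to a rotation: l = 6, alpha*l = -pi/3, so exp(alpha B) = cos(-pi/3) + (sin(-pi/3)/6)*B = 1/2 + (-sqrt(3)/12)*B.
Answer: 1/2 - sqrt(3)/11*e1 e2 + 25*sqrt(3)/22*e1 e3 - 8*sqrt(3)/11*e1 e4 + sqrt(3)/11*e2 e3 - 8*sqrt(3)/11*e3 e4


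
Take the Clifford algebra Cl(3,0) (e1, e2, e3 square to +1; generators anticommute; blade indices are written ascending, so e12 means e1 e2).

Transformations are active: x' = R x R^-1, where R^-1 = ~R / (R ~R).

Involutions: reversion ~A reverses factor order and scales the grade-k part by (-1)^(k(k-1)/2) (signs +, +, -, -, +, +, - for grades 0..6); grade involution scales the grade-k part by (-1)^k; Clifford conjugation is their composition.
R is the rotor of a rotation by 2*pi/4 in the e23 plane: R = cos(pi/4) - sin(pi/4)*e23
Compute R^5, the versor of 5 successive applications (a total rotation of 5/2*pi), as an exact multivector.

Half-angle bookkeeping: 5 applications in e23 add up to rotor phase 5*pi/4 = 5*pi/4, so R^5 = cos(5*pi/4) - sin(5*pi/4)*e23.
cos(5*pi/4) = -sqrt(2)/2 and sin(5*pi/4) = -sqrt(2)/2, so R^5 = -sqrt(2)/2 + sqrt(2)/2*e23. The net rotation is 1/2*pi (after discarding 1 full turn, each of which contributes a factor -1 to the rotor); the rotor keeps the half-angle phase exactly.
Answer: -sqrt(2)/2 + sqrt(2)/2*e23


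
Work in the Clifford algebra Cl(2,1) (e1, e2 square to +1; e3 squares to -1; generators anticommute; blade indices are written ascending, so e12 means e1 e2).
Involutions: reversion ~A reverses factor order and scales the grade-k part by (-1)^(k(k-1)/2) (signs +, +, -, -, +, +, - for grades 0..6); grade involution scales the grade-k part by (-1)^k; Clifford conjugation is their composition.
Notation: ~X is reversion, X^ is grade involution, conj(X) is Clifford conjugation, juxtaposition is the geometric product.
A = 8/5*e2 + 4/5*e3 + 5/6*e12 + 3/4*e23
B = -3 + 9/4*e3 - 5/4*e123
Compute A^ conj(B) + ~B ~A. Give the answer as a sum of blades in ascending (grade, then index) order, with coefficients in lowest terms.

first term: -9/5 - 15/16*e1 + 519/80*e2 + 413/120*e3 - 7/2*e12 - 2*e13 + 27/20*e23 - 15/8*e123
second term: -9/5 - 15/16*e1 - 519/80*e2 - 163/120*e3 + 3/2*e12 - 2*e13 - 27/20*e23 - 15/8*e123
Answer: -18/5 - 15/8*e1 + 25/12*e3 - 2*e12 - 4*e13 - 15/4*e123


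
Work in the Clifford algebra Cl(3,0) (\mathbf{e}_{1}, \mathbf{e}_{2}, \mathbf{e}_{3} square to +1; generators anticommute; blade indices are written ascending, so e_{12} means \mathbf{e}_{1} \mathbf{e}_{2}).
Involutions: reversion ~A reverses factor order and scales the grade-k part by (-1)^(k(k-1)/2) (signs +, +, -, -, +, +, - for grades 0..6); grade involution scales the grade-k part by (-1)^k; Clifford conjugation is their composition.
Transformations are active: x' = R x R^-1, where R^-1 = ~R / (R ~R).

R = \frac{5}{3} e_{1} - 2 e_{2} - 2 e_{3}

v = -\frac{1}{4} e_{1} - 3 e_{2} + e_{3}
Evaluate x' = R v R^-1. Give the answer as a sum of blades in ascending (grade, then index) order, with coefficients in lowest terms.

~R = \frac{5}{3} e_{1} - 2 e_{2} - 2 e_{3}, and R ~R = \frac{97}{9}, so R^-1 = ~R / (\frac{97}{9}).
R v = \frac{43}{12} - \frac{11}{2} e_{12} + \frac{7}{6} e_{13} - 8 e_{23}
Answer: \frac{527}{388} e_{1} + \frac{162}{97} e_{2} - \frac{226}{97} e_{3}


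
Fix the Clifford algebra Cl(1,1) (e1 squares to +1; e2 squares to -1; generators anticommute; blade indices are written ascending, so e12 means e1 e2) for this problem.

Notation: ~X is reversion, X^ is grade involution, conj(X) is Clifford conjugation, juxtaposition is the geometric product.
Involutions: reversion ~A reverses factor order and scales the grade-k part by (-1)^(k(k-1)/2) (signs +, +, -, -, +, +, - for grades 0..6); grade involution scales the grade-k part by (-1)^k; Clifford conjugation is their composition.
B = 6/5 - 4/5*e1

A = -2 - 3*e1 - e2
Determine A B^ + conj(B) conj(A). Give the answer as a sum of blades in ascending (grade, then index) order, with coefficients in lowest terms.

first term: -24/5 - 26/5*e1 - 6/5*e2 + 4/5*e12
second term: 2*e1 + 6/5*e2 + 4/5*e12
Answer: -24/5 - 16/5*e1 + 8/5*e12


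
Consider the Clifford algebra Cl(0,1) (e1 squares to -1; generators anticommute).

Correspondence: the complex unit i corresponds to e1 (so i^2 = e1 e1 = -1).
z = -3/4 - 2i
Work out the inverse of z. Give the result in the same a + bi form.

In blades: z = -3/4 - 2*e1.
With qbar = -3/4 + 2*e1 (scalar fixed, mapped units negated), z qbar = 73/16 (the sum of squared coefficients), so z^-1 = qbar / (73/16) = -12/73 + 32/73*e1; translating back:
Answer: -12/73 + 32/73*i


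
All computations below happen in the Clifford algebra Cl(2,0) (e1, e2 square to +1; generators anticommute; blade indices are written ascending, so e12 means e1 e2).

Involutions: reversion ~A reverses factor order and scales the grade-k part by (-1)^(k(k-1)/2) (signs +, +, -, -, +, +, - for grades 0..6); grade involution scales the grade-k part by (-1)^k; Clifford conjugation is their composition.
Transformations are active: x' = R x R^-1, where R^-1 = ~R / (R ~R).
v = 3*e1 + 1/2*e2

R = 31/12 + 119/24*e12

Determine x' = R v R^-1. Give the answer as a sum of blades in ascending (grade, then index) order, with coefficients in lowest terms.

~R = 31/12 - 119/24*e12, and R ~R = 18005/576, so R^-1 = ~R / (18005/576).
R v = 491/48*e1 - 163/12*e2
Answer: -23573/18005*e1 - 98853/36010*e2


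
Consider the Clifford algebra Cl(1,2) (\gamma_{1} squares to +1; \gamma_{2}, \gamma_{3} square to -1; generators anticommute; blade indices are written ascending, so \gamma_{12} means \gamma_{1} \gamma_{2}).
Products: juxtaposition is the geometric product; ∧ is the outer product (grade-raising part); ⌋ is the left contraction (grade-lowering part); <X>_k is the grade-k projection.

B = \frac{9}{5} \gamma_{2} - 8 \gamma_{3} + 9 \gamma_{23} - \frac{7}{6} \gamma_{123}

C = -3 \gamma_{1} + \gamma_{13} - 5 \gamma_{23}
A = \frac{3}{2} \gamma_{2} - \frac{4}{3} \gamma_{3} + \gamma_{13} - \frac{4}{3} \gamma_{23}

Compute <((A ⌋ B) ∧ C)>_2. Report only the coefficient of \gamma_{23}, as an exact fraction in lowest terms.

step 1: -\frac{41}{30} - \frac{14}{9} \gamma_{1} - \frac{65}{6} \gamma_{2} - \frac{27}{2} \gamma_{3} - \frac{14}{9} \gamma_{12} - \frac{7}{4} \gamma_{13}
step 2: \frac{41}{10} \gamma_{1} - \frac{65}{2} \gamma_{12} - \frac{628}{15} \gamma_{13} + \frac{41}{6} \gamma_{23} + \frac{335}{18} \gamma_{123}
step 3: -\frac{65}{2} \gamma_{12} - \frac{628}{15} \gamma_{13} + \frac{41}{6} \gamma_{23}
Answer: \frac{41}{6}


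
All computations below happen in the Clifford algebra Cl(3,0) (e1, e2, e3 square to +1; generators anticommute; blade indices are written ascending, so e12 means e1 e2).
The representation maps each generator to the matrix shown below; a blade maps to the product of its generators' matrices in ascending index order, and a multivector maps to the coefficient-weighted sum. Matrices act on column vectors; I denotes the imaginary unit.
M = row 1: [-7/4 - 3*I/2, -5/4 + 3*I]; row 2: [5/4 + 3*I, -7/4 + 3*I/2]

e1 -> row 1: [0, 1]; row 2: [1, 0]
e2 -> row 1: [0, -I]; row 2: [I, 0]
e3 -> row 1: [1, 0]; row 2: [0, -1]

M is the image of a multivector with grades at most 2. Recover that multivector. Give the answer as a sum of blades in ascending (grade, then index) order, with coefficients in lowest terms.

Method: 1, rho(e1), rho(e2), rho(e3) form a trace-orthogonal basis of the 2x2 complex matrices (tr(X Y) = 2 if X = Y, else 0), so M = m0*1 + m1*rho(e1) + m2*rho(e2) + m3*rho(e3) with m0 = tr(M)/2 = -7/4, m1 = tr(M rho(e1))/2 = 3*I, m2 = tr(M rho(e2))/2 = -5*I/4, m3 = tr(M rho(e3))/2 = -3*I/2.
Multiplying table entries, the bivector images are rho(e12) = I*rho(e3), rho(e13) = -I*rho(e2), rho(e23) = I*rho(e1); with real blade coefficients the real parts of m0..m3 are the coefficients of 1, e1, e2, e3 and the imaginary parts give the bivectors (e23: Im m1, e13: -Im m2, e12: Im m3).
Answer: -7/4 - 3/2*e12 + 5/4*e13 + 3*e23


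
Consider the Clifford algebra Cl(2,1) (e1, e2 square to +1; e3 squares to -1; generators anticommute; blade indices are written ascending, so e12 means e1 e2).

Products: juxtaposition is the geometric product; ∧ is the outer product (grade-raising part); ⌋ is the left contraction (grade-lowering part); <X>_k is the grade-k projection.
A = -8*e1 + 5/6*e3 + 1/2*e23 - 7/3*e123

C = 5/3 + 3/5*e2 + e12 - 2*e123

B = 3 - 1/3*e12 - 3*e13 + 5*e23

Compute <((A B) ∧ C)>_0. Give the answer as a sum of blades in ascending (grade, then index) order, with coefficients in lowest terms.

step 1: 5/2 - 229/6*e1 - 1/6*e2 + 463/18*e3 + 3/2*e12 + 1/6*e13 + 3/2*e23 - 851/18*e123
step 2: 25/6 - 1145/18*e1 + 11/9*e2 + 2315/54*e3 - 179/10*e12 + 5/18*e13 - 194/15*e23 - 15707/270*e123
step 3: 25/6
Answer: 25/6


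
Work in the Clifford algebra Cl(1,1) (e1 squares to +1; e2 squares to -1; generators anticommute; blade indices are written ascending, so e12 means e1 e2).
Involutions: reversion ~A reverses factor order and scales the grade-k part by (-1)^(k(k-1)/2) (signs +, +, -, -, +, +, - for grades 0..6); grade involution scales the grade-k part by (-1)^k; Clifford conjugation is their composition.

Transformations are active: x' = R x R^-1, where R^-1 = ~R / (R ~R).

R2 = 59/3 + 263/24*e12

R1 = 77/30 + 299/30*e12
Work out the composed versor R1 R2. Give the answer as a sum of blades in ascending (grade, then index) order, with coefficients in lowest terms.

Distribute over the terms of R1 (each basis-blade product reordered to ascending indices, repeated generators contracted through their squares):
(77/30) R2 = 4543/90 + 20251/720*e12
(299/30*e12) R2 = 78637/720 + 17641/90*e12
Summing the partial products and collecting blades:
Answer: 38327/240 + 17931/80*e12


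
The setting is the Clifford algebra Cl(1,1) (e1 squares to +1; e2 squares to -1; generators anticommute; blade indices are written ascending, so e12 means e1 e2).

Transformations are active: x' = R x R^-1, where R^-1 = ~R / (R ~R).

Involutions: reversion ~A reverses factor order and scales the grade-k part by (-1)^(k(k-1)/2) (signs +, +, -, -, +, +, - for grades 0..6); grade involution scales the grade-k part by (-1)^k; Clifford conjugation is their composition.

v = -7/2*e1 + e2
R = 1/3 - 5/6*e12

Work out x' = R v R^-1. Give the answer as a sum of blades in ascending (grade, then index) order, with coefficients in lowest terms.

~R = 1/3 + 5/6*e12, and R ~R = -7/12, so R^-1 = ~R / (-7/12).
R v = -1/3*e1 - 31/12*e2
Answer: 163/42*e1 + 41/21*e2


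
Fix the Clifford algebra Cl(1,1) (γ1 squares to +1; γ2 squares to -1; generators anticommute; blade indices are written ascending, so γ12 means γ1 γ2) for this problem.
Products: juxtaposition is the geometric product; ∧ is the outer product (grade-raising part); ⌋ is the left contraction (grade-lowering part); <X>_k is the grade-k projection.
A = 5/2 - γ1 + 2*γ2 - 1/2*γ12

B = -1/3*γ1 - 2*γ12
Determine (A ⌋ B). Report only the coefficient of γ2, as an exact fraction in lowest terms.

step 1: 4/3 - 29/6*γ1 + 2*γ2 - 5*γ12
Answer: 2


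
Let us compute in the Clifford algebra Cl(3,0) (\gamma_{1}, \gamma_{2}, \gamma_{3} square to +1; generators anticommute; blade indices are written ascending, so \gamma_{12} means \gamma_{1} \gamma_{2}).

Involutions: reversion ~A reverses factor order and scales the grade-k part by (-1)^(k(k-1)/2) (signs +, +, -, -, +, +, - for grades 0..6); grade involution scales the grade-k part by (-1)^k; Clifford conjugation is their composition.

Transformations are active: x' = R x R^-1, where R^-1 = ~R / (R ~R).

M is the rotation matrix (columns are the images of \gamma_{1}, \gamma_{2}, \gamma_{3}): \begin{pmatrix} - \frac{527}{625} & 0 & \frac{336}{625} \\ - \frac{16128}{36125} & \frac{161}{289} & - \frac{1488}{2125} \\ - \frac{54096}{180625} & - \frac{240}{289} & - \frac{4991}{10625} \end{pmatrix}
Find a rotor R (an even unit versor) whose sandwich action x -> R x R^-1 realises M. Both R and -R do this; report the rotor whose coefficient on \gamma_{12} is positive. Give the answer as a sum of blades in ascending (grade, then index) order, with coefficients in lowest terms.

Method: write R = a + b12*\gamma_{12} + b13*\gamma_{13} + b23*\gamma_{23} with a^2 + b12^2 + b13^2 + b23^2 = 1 (so R^-1 = ~R). Expanding the columns R e_j ~R gives tr M = 4a^2 - 1 and, from the antisymmetric part, M21 - M12 = -4a*b12, M13 - M31 = 4a*b13, M32 - M23 = -4a*b23.
Here tr M = -\frac{5461}{7225}, so a^2 = (1 + tr M)/4 = \frac{441}{7225} and a = ±\frac{21}{85}. Taking a = \frac{21}{85}: M21 - M12 = -\frac{16128}{36125}, M13 - M31 = \frac{6048}{7225}, M32 - M23 = -\frac{4704}{36125}, giving b12 = \frac{192}{425}, b13 = \frac{72}{85}, b23 = \frac{56}{425}, i.e. R = \frac{21}{85} + \frac{192}{425} \gamma_{12} + \frac{72}{85} \gamma_{13} + \frac{56}{425} \gamma_{23}.
Its \gamma_{12} coefficient is already positive.
Answer: \frac{21}{85} + \frac{192}{425} \gamma_{12} + \frac{72}{85} \gamma_{13} + \frac{56}{425} \gamma_{23}. Key observation: the double cover Spin(3) -> SO(3) sends R and -R to the same matrix (trace -\frac{5461}{7225} here), so the stated sign of the \gamma_{12} coefficient is what selects one sheet.


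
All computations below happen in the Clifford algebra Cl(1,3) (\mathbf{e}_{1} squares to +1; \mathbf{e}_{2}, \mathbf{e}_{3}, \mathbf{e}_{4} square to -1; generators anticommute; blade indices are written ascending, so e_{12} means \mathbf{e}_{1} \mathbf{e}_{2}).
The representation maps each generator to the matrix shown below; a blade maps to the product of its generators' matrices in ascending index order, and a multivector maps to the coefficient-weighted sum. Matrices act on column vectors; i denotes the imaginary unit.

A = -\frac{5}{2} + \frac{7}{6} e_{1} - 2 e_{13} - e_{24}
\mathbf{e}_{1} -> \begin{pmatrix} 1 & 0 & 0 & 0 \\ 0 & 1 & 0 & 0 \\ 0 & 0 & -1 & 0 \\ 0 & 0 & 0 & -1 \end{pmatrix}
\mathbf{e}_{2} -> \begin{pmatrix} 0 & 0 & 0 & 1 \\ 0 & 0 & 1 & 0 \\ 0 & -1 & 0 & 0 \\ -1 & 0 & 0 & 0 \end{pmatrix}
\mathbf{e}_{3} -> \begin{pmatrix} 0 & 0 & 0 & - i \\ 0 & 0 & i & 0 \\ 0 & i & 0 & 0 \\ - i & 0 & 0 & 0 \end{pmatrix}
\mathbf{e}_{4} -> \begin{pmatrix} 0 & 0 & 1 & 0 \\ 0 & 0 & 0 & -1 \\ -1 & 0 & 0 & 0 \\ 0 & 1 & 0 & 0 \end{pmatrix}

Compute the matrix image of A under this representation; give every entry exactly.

Bivector images (products of the table entries): rho(e_{13}) = rho(\mathbf{e}_{1})rho(\mathbf{e}_{3}) = \begin{pmatrix} 0 & 0 & 0 & - i \\ 0 & 0 & i & 0 \\ 0 & - i & 0 & 0 \\ i & 0 & 0 & 0 \end{pmatrix}; rho(e_{24}) = rho(\mathbf{e}_{2})rho(\mathbf{e}_{4}) = \begin{pmatrix} 0 & 1 & 0 & 0 \\ -1 & 0 & 0 & 0 \\ 0 & 0 & 0 & 1 \\ 0 & 0 & -1 & 0 \end{pmatrix}.
M = (-\frac{5}{2})*1 + (\frac{7}{6})*rho(e_{1}) + (-2)*rho(e_{13}) + (-1)*rho(e_{24}), summed entrywise (1 is the identity matrix):
Answer: \begin{pmatrix} - \frac{4}{3} & -1 & 0 & 2 i \\ 1 & - \frac{4}{3} & - 2 i & 0 \\ 0 & 2 i & - \frac{11}{3} & -1 \\ - 2 i & 0 & 1 & - \frac{11}{3} \end{pmatrix}


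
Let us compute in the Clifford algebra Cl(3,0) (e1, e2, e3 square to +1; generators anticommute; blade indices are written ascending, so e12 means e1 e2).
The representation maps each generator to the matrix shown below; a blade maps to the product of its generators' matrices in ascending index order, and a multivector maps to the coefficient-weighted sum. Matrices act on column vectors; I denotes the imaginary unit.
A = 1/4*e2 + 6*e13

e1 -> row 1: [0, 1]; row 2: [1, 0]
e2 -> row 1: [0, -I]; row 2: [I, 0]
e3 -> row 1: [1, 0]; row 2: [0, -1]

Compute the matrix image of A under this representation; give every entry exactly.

Bivector images (products of the table entries): rho(e13) = rho(e1)rho(e3) = row 1: [0, -1]; row 2: [1, 0].
M = (1/4)*rho(e2) + (6)*rho(e13), summed entrywise:
Answer: row 1: [0, -6 - I/4]; row 2: [6 + I/4, 0]


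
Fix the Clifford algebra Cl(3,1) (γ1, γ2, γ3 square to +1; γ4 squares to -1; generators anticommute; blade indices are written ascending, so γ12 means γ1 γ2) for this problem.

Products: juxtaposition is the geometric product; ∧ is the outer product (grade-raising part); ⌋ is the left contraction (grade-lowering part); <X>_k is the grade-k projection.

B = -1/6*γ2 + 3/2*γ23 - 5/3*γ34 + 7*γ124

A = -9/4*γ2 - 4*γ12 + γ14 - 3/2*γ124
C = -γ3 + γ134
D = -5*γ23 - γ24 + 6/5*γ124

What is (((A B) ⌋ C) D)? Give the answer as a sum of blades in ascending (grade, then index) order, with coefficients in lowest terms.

step 1: -81/8 + 2/3*γ1 - 7*γ2 - 27/8*γ3 + 28*γ4 - 23/3*γ13 + 31/2*γ14 + 5/2*γ123 + 1/6*γ124 - 9/4*γ134 + 15/4*γ234 + 49/6*γ1234
step 2: 9/8 - 43/8*γ3 + 23/3*γ4 - 28*γ13 + 27/8*γ14 + 2/3*γ34 - 81/8*γ134
step 3: -4631/120*γ2 - 6103/40*γ12 + 863/120*γ23 + 53/24*γ24 - 437/40*γ123 - 1971/40*γ124 - 9277/120*γ234 - 2053/40*γ1234
Answer: -4631/120*γ2 - 6103/40*γ12 + 863/120*γ23 + 53/24*γ24 - 437/40*γ123 - 1971/40*γ124 - 9277/120*γ234 - 2053/40*γ1234


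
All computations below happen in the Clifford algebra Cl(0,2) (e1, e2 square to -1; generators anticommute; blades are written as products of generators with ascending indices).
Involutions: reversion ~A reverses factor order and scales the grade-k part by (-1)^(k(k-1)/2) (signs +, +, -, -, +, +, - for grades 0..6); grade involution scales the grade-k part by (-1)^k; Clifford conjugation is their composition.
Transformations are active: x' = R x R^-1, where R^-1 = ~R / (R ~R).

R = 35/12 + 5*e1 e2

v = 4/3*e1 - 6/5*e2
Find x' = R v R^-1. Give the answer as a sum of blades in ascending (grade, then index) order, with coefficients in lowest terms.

~R = 35/12 - 5*e1 e2, and R ~R = 4825/144, so R^-1 = ~R / (4825/144).
R v = 89/9*e1 + 19/6*e2
Answer: 1124/2895*e1 + 338/193*e2


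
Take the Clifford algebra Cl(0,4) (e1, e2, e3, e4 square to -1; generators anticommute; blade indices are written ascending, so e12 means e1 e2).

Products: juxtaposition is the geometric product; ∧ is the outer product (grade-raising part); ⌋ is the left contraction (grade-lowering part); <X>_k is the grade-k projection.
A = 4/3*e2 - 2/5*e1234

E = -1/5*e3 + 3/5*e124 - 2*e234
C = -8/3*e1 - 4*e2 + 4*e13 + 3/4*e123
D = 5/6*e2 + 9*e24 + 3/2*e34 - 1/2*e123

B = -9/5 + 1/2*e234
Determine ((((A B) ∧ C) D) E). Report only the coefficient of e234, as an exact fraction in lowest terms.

step 1: -1/5*e1 - 12/5*e2 - 2/3*e34 + 18/25*e1234
step 2: -28/5*e12 + 48/5*e123 + 16/9*e134 + 8/3*e234
step 3: -24/5 + 2*e1 - 4*e2 + 106/5*e3 + 8*e13 + 736/15*e14 + 8/9*e24 - 20/9*e34 - 16*e123 - 72/5*e124 + 432/5*e134 - 934/135*e1234
step 4: -22/5 + 2012/135*e1 + 5624/225*e2 - 1118/225*e3 + 4/9*e4 + 848/5*e12 + 142/5*e13 - 1292/25*e14 + 1316/25*e23 - 218/5*e24 + 8/5*e34 + 1492/15*e123 - 2362/135*e124 + 736/75*e134 + 224/45*e234 + 146/25*e1234
Answer: 224/45


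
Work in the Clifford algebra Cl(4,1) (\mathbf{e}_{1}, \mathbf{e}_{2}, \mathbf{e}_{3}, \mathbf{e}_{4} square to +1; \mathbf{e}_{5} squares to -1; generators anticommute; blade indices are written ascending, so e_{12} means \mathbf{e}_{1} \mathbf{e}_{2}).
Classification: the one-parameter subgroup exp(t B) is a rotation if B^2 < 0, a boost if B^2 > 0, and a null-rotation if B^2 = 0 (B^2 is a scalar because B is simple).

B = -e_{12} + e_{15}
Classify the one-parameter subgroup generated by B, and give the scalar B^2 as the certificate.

B^2 term by term: the squares give (-1)^2*(e_{12})^2 + (1)^2*(e_{15})^2 = 1*(-1) + 1*(+1) = 0 (each basis 2-blade squares to minus the product of its generators' squares); cross terms between blades sharing an index anticommute and cancel. So B^2 = 0.
Answer: null-rotation, certificate B^2 = 0. No conjugation can change B^2 = 0; the sign gives the class.


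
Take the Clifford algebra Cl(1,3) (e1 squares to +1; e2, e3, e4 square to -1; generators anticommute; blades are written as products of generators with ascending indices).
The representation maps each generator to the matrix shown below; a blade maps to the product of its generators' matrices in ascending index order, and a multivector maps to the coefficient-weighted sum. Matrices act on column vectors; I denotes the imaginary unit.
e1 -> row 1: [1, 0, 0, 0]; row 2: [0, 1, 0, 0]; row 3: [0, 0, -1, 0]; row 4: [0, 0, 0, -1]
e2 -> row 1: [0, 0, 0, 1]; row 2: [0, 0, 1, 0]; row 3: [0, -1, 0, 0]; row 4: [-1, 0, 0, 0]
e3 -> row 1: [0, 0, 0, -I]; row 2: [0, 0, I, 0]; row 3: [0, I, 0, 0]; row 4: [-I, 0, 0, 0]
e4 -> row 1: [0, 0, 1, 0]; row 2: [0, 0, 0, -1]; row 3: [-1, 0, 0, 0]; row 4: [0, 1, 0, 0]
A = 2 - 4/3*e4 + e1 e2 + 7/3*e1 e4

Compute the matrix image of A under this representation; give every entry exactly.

Bivector images (products of the table entries): rho(e1 e2) = rho(e1)rho(e2) = row 1: [0, 0, 0, 1]; row 2: [0, 0, 1, 0]; row 3: [0, 1, 0, 0]; row 4: [1, 0, 0, 0]; rho(e1 e4) = rho(e1)rho(e4) = row 1: [0, 0, 1, 0]; row 2: [0, 0, 0, -1]; row 3: [1, 0, 0, 0]; row 4: [0, -1, 0, 0].
M = (2)*1 + (-4/3)*rho(e4) + (1)*rho(e1 e2) + (7/3)*rho(e1 e4), summed entrywise (1 is the identity matrix):
Answer: row 1: [2, 0, 1, 1]; row 2: [0, 2, 1, -1]; row 3: [11/3, 1, 2, 0]; row 4: [1, -11/3, 0, 2]


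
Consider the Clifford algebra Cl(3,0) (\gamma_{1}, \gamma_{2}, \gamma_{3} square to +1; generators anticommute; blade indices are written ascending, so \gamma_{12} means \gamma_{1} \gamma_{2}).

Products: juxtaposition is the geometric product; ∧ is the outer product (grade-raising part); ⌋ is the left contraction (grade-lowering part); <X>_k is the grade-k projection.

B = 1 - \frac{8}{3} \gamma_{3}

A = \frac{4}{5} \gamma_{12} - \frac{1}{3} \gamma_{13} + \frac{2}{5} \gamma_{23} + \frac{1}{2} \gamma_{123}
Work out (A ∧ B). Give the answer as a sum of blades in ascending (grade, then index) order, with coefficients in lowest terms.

step 1: \frac{4}{5} \gamma_{12} - \frac{1}{3} \gamma_{13} + \frac{2}{5} \gamma_{23} - \frac{49}{30} \gamma_{123}
Answer: \frac{4}{5} \gamma_{12} - \frac{1}{3} \gamma_{13} + \frac{2}{5} \gamma_{23} - \frac{49}{30} \gamma_{123}


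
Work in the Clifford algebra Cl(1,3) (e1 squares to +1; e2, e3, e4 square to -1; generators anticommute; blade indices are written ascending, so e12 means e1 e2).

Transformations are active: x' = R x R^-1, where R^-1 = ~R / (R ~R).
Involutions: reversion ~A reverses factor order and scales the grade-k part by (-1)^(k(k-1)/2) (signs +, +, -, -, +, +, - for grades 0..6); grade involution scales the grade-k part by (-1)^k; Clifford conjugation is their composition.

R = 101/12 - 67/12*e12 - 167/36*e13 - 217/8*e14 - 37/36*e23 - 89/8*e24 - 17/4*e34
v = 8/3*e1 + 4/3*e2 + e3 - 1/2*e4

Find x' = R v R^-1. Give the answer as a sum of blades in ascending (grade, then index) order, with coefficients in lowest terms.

~R = 101/12 + 67/12*e12 + 167/36*e13 + 217/8*e14 + 37/36*e23 + 89/8*e24 + 17/4*e34, and R ~R = -248285/432, so R^-1 = ~R / (-248285/432).
R v = 3019/144*e1 + 3107/144*e2 + 415/24*e3 + 1177/24*e4 - 77/36*e123 + 223/24*e124 + 163/9*e134 + 215/36*e234
Answer: -17234/6477*e1 - 6700/6477*e2 + 29/2159*e3 - 5993/4318*e4


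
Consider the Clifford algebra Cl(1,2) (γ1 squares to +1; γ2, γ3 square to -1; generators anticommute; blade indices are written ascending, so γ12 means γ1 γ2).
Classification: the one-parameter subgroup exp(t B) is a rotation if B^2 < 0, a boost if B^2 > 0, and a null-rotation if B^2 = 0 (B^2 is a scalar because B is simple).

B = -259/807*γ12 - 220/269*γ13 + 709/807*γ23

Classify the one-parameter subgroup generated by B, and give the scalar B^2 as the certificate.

B^2 term by term: the squares give (-259/807)^2*(γ12)^2 + (-220/269)^2*(γ13)^2 + (709/807)^2*(γ23)^2 = 67081/651249*(+1) + 48400/72361*(+1) + 502681/651249*(-1) = 0 (each basis 2-blade squares to minus the product of its generators' squares); cross terms between blades sharing an index anticommute and cancel. So B^2 = 0.
Answer: null-rotation, certificate B^2 = 0. The scalar 0 is the complete invariant here: its sign names the subgroup type.


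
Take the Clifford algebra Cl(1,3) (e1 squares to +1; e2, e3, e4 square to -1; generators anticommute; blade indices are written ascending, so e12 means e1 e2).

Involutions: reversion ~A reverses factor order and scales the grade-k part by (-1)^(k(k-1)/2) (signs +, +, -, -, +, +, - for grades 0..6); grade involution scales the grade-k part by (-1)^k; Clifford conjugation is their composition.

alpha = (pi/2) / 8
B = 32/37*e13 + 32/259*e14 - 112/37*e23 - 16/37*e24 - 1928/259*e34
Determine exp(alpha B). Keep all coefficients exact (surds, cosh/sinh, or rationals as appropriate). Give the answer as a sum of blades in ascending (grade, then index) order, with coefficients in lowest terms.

B^2 term by term: the squares give (32/37)^2*(e13)^2 + (32/259)^2*(e14)^2 + (-112/37)^2*(e23)^2 + (-16/37)^2*(e24)^2 + (-1928/259)^2*(e34)^2 = 1024/1369*(+1) + 1024/67081*(+1) + 12544/1369*(-1) + 256/1369*(-1) + 3717184/67081*(-1) = -64 (each basis 2-blade squares to minus the product of its generators' squares); cross terms between blades sharing an index anticommute and cancel; the commuting (index-disjoint) pairs give grade-4 terms 2*c*c'*(blade product), which cancel blade by blade — e1234: 1024/1369 - 1024/1369 = 0 — confirming B is simple. So B^2 = -64.
B^2 = -64 — the negative square puts this in the circular regime; l = 8, alpha*l = pi/2, so exp(alpha B) = cos(pi/2) + (sin(pi/2)/8)*B = 0 + (1/8)*B.
Answer: 4/37*e13 + 4/259*e14 - 14/37*e23 - 2/37*e24 - 241/259*e34


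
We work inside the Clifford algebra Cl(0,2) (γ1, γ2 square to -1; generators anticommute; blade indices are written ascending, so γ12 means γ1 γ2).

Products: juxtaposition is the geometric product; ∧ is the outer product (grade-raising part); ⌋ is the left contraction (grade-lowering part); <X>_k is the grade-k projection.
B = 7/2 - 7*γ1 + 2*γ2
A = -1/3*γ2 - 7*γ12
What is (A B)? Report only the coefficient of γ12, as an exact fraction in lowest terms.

step 1: 2/3 + 14*γ1 + 287/6*γ2 - 161/6*γ12
Answer: -161/6


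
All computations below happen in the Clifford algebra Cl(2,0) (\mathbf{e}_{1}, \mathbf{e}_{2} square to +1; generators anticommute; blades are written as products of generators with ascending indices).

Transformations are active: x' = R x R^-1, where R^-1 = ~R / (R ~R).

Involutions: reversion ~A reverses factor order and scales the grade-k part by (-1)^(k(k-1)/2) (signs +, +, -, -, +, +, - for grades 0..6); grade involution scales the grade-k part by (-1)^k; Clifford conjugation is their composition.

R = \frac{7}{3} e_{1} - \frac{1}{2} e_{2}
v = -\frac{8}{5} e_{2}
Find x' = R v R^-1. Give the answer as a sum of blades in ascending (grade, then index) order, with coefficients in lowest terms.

~R = \frac{7}{3} e_{1} - \frac{1}{2} e_{2}, and R ~R = \frac{205}{36}, so R^-1 = ~R / (\frac{205}{36}).
R v = \frac{4}{5} - \frac{56}{15} e_{1} e_{2}
Answer: \frac{672}{1025} e_{1} + \frac{1496}{1025} e_{2}


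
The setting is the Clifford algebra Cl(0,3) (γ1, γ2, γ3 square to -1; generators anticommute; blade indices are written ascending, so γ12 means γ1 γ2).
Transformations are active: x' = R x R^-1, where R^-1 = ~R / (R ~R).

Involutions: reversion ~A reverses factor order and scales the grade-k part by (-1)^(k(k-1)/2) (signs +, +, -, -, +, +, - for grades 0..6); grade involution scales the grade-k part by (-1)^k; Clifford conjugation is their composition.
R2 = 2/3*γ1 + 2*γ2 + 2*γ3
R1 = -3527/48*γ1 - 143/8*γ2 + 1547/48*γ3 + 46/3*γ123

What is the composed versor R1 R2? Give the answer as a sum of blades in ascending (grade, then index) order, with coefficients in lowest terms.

Distribute over the terms of R2 (each basis-blade product reordered to ascending indices, repeated generators contracted through their squares):
R1 (2/3*γ1) = 3527/72 + 143/12*γ12 - 1547/72*γ13 - 92/9*γ23
R1 (2*γ2) = 143/4 - 3527/24*γ12 + 92/3*γ13 - 1547/24*γ23
R1 (2*γ3) = -1547/24 - 92/3*γ12 - 3527/24*γ13 - 143/4*γ23
Summing the partial products and collecting blades:
Answer: 365/18 - 3977/24*γ12 - 1240/9*γ13 - 7951/72*γ23


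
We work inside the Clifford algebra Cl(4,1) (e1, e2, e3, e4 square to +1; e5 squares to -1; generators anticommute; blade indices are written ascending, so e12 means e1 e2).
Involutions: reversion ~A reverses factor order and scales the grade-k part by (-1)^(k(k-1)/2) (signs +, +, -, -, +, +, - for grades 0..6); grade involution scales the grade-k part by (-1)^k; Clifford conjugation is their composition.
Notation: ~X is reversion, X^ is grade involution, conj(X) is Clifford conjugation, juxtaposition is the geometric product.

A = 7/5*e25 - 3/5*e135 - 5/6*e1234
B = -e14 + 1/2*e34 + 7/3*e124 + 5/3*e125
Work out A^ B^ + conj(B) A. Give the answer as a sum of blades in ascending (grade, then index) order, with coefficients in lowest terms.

first term: -7/3*e1 - 35/18*e3 + 5/12*e12 + 1/6*e23 - 89/30*e145 - 71/90*e345 + 7/5*e1245 + 21/10*e2345
second term: 7/3*e1 - 35/18*e3 - 5/12*e12 - 1/6*e23 - 107/30*e145 + 71/90*e345 - 7/5*e1245 + 7/10*e2345
Answer: -35/9*e3 - 98/15*e145 + 14/5*e2345


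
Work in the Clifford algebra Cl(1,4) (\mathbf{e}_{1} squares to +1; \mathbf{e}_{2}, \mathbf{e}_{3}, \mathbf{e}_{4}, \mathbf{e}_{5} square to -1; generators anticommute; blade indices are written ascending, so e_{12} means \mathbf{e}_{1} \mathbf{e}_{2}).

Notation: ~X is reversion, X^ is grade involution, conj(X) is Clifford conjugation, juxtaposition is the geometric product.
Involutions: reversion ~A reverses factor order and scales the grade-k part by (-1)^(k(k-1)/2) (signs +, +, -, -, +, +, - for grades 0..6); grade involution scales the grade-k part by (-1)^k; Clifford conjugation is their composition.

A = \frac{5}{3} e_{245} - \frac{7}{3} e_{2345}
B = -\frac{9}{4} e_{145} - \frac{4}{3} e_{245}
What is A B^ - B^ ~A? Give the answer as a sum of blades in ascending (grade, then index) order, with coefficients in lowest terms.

first term: \frac{20}{9} + \frac{28}{9} e_{3} + \frac{15}{4} e_{12} + \frac{21}{4} e_{123}
second term: -\frac{20}{9} - \frac{28}{9} e_{3} + \frac{15}{4} e_{12} + \frac{21}{4} e_{123}
Answer: \frac{40}{9} + \frac{56}{9} e_{3}


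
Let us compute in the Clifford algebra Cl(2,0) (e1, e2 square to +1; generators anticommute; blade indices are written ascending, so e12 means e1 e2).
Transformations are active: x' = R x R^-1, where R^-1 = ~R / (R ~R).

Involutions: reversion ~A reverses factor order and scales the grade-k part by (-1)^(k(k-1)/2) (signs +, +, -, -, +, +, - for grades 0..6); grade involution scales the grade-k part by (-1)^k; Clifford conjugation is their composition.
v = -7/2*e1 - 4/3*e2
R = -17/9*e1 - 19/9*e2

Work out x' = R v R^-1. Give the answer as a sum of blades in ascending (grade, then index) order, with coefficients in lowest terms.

~R = -17/9*e1 - 19/9*e2, and R ~R = 650/81, so R^-1 = ~R / (650/81).
R v = 509/54 - 263/54*e12
Answer: -914/975*e1 - 2357/650*e2


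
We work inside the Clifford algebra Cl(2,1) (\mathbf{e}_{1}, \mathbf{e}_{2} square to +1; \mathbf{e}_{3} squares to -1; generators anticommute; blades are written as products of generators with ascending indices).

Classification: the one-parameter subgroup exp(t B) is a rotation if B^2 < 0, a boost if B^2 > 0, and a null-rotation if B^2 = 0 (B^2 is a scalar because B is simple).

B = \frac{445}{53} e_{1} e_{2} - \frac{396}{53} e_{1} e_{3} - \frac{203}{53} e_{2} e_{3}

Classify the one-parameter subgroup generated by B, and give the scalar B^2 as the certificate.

B^2 term by term: the squares give (\frac{445}{53})^2*(e_{1} e_{2})^2 + (-\frac{396}{53})^2*(e_{1} e_{3})^2 + (-\frac{203}{53})^2*(e_{2} e_{3})^2 = \frac{198025}{2809}*(-1) + \frac{156816}{2809}*(+1) + \frac{41209}{2809}*(+1) = 0 (each basis 2-blade squares to minus the product of its generators' squares); cross terms between blades sharing an index anticommute and cancel. So B^2 = 0.
Answer: null-rotation, certificate B^2 = 0. Key observation: B^2 = 0 is a conjugation invariant, so its sign decides the class regardless of the surface form of B.


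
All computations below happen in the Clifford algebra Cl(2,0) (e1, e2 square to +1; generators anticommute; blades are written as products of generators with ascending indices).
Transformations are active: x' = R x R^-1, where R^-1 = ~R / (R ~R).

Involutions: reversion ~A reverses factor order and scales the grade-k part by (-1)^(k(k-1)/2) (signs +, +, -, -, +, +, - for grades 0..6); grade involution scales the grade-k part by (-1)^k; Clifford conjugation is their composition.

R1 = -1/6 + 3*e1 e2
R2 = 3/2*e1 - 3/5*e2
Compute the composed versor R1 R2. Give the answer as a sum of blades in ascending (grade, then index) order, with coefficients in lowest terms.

Distribute over the terms of R1 (each basis-blade product reordered to ascending indices, repeated generators contracted through their squares):
(-1/6) R2 = -1/4*e1 + 1/10*e2
(3*e1 e2) R2 = -9/5*e1 - 9/2*e2
Summing the partial products and collecting blades:
Answer: -41/20*e1 - 22/5*e2


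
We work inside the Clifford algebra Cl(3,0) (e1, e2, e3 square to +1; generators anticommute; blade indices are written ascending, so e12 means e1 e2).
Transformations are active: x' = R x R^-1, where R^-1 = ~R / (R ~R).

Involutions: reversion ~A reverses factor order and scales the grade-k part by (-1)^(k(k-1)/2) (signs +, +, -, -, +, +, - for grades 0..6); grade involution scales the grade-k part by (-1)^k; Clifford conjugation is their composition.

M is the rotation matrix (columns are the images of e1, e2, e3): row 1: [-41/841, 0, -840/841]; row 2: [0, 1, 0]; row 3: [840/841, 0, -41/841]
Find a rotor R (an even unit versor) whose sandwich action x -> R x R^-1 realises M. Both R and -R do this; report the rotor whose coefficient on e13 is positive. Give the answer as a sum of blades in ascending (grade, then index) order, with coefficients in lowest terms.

Method: write R = a + b12*e12 + b13*e13 + b23*e23 with a^2 + b12^2 + b13^2 + b23^2 = 1 (so R^-1 = ~R). Expanding the columns R e_j ~R gives tr M = 4a^2 - 1 and, from the antisymmetric part, M21 - M12 = -4a*b12, M13 - M31 = 4a*b13, M32 - M23 = -4a*b23.
Here tr M = 759/841, so a^2 = (1 + tr M)/4 = 400/841 and a = ±20/29. Taking a = 20/29: M21 - M12 = 0, M13 - M31 = -1680/841, M32 - M23 = 0, giving b12 = 0, b13 = -21/29, b23 = 0, i.e. R = 20/29 - 21/29*e13.
Its e13 coefficient is negative, so report the other preimage -R.
Answer: -20/29 + 21/29*e13. Recall the cover is two-to-one: with M of trace 759/841, both preimages act alike, and the stated e13 sign chooses the sheet.


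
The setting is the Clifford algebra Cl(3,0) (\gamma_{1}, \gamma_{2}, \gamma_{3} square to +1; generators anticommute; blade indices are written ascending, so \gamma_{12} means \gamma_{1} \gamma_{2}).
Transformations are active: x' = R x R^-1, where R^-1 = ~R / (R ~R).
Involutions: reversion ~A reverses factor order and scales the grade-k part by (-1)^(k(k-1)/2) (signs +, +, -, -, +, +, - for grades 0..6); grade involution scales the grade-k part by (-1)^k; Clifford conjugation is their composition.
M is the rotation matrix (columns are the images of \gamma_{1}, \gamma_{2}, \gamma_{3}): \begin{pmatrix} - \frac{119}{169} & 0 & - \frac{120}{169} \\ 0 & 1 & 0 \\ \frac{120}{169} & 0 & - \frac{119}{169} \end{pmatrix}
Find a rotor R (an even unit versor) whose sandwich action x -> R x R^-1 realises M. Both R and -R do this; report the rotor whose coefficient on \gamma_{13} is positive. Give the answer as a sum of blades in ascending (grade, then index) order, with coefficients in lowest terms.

Method: write R = a + b12*\gamma_{12} + b13*\gamma_{13} + b23*\gamma_{23} with a^2 + b12^2 + b13^2 + b23^2 = 1 (so R^-1 = ~R). Expanding the columns R e_j ~R gives tr M = 4a^2 - 1 and, from the antisymmetric part, M21 - M12 = -4a*b12, M13 - M31 = 4a*b13, M32 - M23 = -4a*b23.
Here tr M = -\frac{69}{169}, so a^2 = (1 + tr M)/4 = \frac{25}{169} and a = ±\frac{5}{13}. Taking a = \frac{5}{13}: M21 - M12 = 0, M13 - M31 = -\frac{240}{169}, M32 - M23 = 0, giving b12 = 0, b13 = -\frac{12}{13}, b23 = 0, i.e. R = \frac{5}{13} - \frac{12}{13} \gamma_{13}.
Its \gamma_{13} coefficient is negative, so report the other preimage -R.
Answer: -\frac{5}{13} + \frac{12}{13} \gamma_{13}. Note: both R and -R realise this M (trace -\frac{69}{169}); the covering map identifies them, and the \gamma_{13}-coefficient sign is the tie-breaker.
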